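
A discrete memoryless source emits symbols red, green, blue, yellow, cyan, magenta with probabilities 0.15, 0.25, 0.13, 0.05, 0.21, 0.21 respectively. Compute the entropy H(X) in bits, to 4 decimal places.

H = −Σ pᵢ log₂ pᵢ.
−0.15·log₂(0.15) = 0.4105
−0.25·log₂(0.25) = 0.5000
−0.13·log₂(0.13) = 0.3826
−0.05·log₂(0.05) = 0.2161
−0.21·log₂(0.21) = 0.4728
−0.21·log₂(0.21) = 0.4728
Sum ≈ 2.4549 → 2.4549 bits.

2.4549 bits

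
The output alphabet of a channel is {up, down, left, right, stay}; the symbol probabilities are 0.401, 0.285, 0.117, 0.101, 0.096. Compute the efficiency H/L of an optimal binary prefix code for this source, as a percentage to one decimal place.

Entropy H = −Σ p log₂ p ≈ 2.0656 bits.
Huffman merges: 12/125+101/1000→197/1000; 117/1000+197/1000→157/500; 57/200+157/500→599/1000; 401/1000+599/1000→1. L = 211/100 ≈ 2.1100.
Efficiency = H/L = 2.0656/2.1100 = 97.9%.

97.9%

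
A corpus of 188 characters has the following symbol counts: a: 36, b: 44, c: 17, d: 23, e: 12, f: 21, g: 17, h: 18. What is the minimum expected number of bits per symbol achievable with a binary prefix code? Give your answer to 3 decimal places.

Probabilities are the counts divided by 188.
Repeatedly combine the two least-probable nodes; the expected code length is the sum of the merged weights.
merge 3/47 + 17/188 → 29/188
merge 17/188 + 9/94 → 35/188
merge 21/188 + 23/188 → 11/47
merge 29/188 + 35/188 → 16/47
merge 9/47 + 11/47 → 20/47
merge 11/47 + 16/47 → 27/47
merge 20/47 + 27/47 → 1
L = 29/188 + 35/188 + 11/47 + 16/47 + 20/47 + 27/47 + 1 = 137/47 ≈ 2.915 bits/symbol.

2.915 bits/symbol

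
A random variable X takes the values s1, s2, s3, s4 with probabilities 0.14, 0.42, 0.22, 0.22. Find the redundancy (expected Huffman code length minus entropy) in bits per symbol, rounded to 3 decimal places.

0.056 bits

Entropy H = −Σ p log₂ p ≈ 1.8839 bits.
Huffman merges: 7/50+11/50→9/25; 11/50+9/25→29/50; 21/50+29/50→1. L = 97/50 ≈ 1.9400.
L − H = 1.9400 − 1.8839 = 0.056 bits.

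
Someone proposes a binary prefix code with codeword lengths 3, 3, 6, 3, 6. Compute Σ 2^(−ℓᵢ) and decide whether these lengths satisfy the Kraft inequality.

With common denominator 2^6 = 64: Σ 2^(−ℓᵢ) = 8/64 + 8/64 + 1/64 + 8/64 + 1/64 = 26/64 = 0.40625.
Kraft's inequality requires Σ ≤ 1; here Σ = 0.40625 ≤ 1, so such a prefix code exists.

0.40625; yes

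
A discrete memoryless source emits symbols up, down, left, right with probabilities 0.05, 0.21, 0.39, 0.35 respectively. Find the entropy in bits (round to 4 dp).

1.7488 bits

H = −Σ pᵢ log₂ pᵢ.
−0.05·log₂(0.05) = 0.2161
−0.21·log₂(0.21) = 0.4728
−0.39·log₂(0.39) = 0.5298
−0.35·log₂(0.35) = 0.5301
Sum ≈ 1.7488 → 1.7488 bits.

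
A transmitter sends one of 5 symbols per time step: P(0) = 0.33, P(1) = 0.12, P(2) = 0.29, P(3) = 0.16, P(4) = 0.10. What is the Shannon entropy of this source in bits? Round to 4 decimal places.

H = −Σ pᵢ log₂ pᵢ.
−0.33·log₂(0.33) = 0.5278
−0.12·log₂(0.12) = 0.3671
−0.29·log₂(0.29) = 0.5179
−0.16·log₂(0.16) = 0.4230
−0.10·log₂(0.10) = 0.3322
Sum ≈ 2.1680 → 2.1680 bits.

2.1680 bits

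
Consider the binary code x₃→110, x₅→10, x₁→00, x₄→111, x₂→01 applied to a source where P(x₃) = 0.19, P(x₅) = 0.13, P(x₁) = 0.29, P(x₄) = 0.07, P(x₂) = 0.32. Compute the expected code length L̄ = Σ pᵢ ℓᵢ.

L̄ = Σ pᵢ·ℓᵢ = 0.19·3 + 0.13·2 + 0.29·2 + 0.07·3 + 0.32·2 = 2.26 bits/symbol.

2.26 bits/symbol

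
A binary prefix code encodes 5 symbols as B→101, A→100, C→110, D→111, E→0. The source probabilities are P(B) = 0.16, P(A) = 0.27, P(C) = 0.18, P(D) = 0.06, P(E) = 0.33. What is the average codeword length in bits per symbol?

2.34 bits/symbol

L̄ = Σ pᵢ·ℓᵢ = 0.16·3 + 0.27·3 + 0.18·3 + 0.06·3 + 0.33·1 = 2.34 bits/symbol.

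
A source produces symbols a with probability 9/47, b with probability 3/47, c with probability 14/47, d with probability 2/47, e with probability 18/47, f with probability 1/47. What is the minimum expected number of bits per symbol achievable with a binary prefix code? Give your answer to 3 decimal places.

2.128 bits/symbol

Repeatedly combine the two least-probable nodes; the expected code length is the sum of the merged weights.
merge 1/47 + 2/47 → 3/47
merge 3/47 + 3/47 → 6/47
merge 6/47 + 9/47 → 15/47
merge 14/47 + 15/47 → 29/47
merge 18/47 + 29/47 → 1
L = 3/47 + 6/47 + 15/47 + 29/47 + 1 = 100/47 ≈ 2.128 bits/symbol.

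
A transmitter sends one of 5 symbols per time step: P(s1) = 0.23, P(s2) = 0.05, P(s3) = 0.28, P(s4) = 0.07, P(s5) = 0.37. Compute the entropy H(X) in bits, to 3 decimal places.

2.017 bits

H = −Σ pᵢ log₂ pᵢ.
−0.23·log₂(0.23) = 0.4877
−0.05·log₂(0.05) = 0.2161
−0.28·log₂(0.28) = 0.5142
−0.07·log₂(0.07) = 0.2686
−0.37·log₂(0.37) = 0.5307
Sum ≈ 2.0173 → 2.017 bits.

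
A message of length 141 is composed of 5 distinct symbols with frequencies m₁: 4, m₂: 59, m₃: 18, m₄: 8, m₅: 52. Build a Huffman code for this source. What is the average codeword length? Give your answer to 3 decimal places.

1.879 bits/symbol

Probabilities are the counts divided by 141.
Repeatedly combine the two least-probable nodes; the expected code length is the sum of the merged weights.
merge 4/141 + 8/141 → 4/47
merge 4/47 + 6/47 → 10/47
merge 10/47 + 52/141 → 82/141
merge 59/141 + 82/141 → 1
L = 4/47 + 10/47 + 82/141 + 1 = 265/141 ≈ 1.879 bits/symbol.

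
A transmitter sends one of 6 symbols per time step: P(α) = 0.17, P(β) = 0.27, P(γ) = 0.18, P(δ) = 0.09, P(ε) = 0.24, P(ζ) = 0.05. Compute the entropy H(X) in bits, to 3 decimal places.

2.413 bits

H = −Σ pᵢ log₂ pᵢ.
−0.17·log₂(0.17) = 0.4346
−0.27·log₂(0.27) = 0.5100
−0.18·log₂(0.18) = 0.4453
−0.09·log₂(0.09) = 0.3127
−0.24·log₂(0.24) = 0.4941
−0.05·log₂(0.05) = 0.2161
Sum ≈ 2.4128 → 2.413 bits.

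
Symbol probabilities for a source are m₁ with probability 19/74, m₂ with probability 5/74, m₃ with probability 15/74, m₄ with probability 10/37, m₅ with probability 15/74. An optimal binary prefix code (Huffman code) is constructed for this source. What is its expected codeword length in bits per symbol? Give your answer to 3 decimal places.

Repeatedly combine the two least-probable nodes; the expected code length is the sum of the merged weights.
merge 5/74 + 15/74 → 10/37
merge 15/74 + 19/74 → 17/37
merge 10/37 + 10/37 → 20/37
merge 17/37 + 20/37 → 1
L = 10/37 + 17/37 + 20/37 + 1 = 84/37 ≈ 2.270 bits/symbol.

2.270 bits/symbol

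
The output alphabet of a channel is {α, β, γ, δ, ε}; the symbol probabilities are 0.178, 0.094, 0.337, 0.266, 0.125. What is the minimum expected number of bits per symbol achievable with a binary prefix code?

Repeatedly combine the two least-probable nodes; the expected code length is the sum of the merged weights.
merge 47/500 + 1/8 → 219/1000
merge 89/500 + 219/1000 → 397/1000
merge 133/500 + 337/1000 → 603/1000
merge 397/1000 + 603/1000 → 1
L = 219/1000 + 397/1000 + 603/1000 + 1 = 2219/1000 = 2.219 bits/symbol.

2.219 bits/symbol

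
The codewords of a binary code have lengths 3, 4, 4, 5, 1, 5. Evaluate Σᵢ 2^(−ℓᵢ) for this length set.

With common denominator 2^5 = 32: Σ 2^(−ℓᵢ) = 4/32 + 2/32 + 2/32 + 1/32 + 16/32 + 1/32 = 26/32 = 0.8125.

0.8125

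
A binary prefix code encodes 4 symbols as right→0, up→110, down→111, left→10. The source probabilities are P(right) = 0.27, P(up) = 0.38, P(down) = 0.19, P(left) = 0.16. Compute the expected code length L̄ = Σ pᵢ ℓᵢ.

L̄ = Σ pᵢ·ℓᵢ = 0.27·1 + 0.38·3 + 0.19·3 + 0.16·2 = 2.3 bits/symbol.

2.3 bits/symbol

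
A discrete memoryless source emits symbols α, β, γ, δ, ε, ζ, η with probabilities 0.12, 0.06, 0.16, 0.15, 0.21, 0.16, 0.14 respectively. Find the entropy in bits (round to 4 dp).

H = −Σ pᵢ log₂ pᵢ.
−0.12·log₂(0.12) = 0.3671
−0.06·log₂(0.06) = 0.2435
−0.16·log₂(0.16) = 0.4230
−0.15·log₂(0.15) = 0.4105
−0.21·log₂(0.21) = 0.4728
−0.16·log₂(0.16) = 0.4230
−0.14·log₂(0.14) = 0.3971
Sum ≈ 2.7371 → 2.7371 bits.

2.7371 bits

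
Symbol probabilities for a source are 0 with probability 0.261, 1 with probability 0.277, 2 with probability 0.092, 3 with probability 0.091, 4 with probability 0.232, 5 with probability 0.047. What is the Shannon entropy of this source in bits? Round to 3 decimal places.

2.346 bits

H = −Σ pᵢ log₂ pᵢ.
−0.261·log₂(0.261) = 0.5058
−0.277·log₂(0.277) = 0.5130
−0.092·log₂(0.092) = 0.3167
−0.091·log₂(0.091) = 0.3147
−0.232·log₂(0.232) = 0.4890
−0.047·log₂(0.047) = 0.2073
Sum ≈ 2.3465 → 2.346 bits.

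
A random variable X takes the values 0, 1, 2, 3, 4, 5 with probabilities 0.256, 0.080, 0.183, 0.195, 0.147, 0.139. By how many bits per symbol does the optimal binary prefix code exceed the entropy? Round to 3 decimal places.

0.044 bits

Entropy H = −Σ p log₂ p ≈ 2.5053 bits.
Huffman merges: 2/25+139/1000→219/1000; 147/1000+183/1000→33/100; 39/200+219/1000→207/500; 32/125+33/100→293/500; 207/500+293/500→1. L = 2549/1000 ≈ 2.5490.
L − H = 2.5490 − 2.5053 = 0.044 bits.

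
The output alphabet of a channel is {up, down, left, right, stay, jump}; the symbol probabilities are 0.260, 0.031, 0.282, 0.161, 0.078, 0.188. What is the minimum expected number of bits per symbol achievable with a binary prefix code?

Repeatedly combine the two least-probable nodes; the expected code length is the sum of the merged weights.
merge 31/1000 + 39/500 → 109/1000
merge 109/1000 + 161/1000 → 27/100
merge 47/250 + 13/50 → 56/125
merge 27/100 + 141/500 → 69/125
merge 56/125 + 69/125 → 1
L = 109/1000 + 27/100 + 56/125 + 69/125 + 1 = 2379/1000 = 2.379 bits/symbol.

2.379 bits/symbol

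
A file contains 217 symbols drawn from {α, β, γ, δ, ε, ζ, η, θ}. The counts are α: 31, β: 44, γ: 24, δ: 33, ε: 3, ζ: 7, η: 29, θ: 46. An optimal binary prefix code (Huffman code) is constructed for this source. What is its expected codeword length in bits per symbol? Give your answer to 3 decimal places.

Probabilities are the counts divided by 217.
Repeatedly combine the two least-probable nodes; the expected code length is the sum of the merged weights.
merge 3/217 + 1/31 → 10/217
merge 10/217 + 24/217 → 34/217
merge 29/217 + 1/7 → 60/217
merge 33/217 + 34/217 → 67/217
merge 44/217 + 46/217 → 90/217
merge 60/217 + 67/217 → 127/217
merge 90/217 + 127/217 → 1
L = 10/217 + 34/217 + 60/217 + 67/217 + 90/217 + 127/217 + 1 = 605/217 ≈ 2.788 bits/symbol.

2.788 bits/symbol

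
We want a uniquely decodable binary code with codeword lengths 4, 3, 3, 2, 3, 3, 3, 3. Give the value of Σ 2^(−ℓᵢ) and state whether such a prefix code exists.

With common denominator 2^4 = 16: Σ 2^(−ℓᵢ) = 1/16 + 2/16 + 2/16 + 4/16 + 2/16 + 2/16 + 2/16 + 2/16 = 17/16 = 1.0625.
Kraft's inequality requires Σ ≤ 1; here Σ = 1.0625 > 1, so no such prefix code exists.

1.0625; no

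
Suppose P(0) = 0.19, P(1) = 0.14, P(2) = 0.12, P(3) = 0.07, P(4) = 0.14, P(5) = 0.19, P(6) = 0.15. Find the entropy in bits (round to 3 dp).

H = −Σ pᵢ log₂ pᵢ.
−0.19·log₂(0.19) = 0.4552
−0.14·log₂(0.14) = 0.3971
−0.12·log₂(0.12) = 0.3671
−0.07·log₂(0.07) = 0.2686
−0.14·log₂(0.14) = 0.3971
−0.19·log₂(0.19) = 0.4552
−0.15·log₂(0.15) = 0.4105
Sum ≈ 2.7508 → 2.751 bits.

2.751 bits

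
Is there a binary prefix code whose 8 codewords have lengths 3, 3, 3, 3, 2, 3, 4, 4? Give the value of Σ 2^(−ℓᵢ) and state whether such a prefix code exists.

With common denominator 2^4 = 16: Σ 2^(−ℓᵢ) = 2/16 + 2/16 + 2/16 + 2/16 + 4/16 + 2/16 + 1/16 + 1/16 = 16/16 = 1.
Kraft's inequality requires Σ ≤ 1; here Σ = 1 ≤ 1, so such a prefix code exists.

1; yes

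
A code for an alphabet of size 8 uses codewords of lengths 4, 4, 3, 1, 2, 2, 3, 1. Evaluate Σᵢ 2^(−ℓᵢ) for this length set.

1.875

With common denominator 2^4 = 16: Σ 2^(−ℓᵢ) = 1/16 + 1/16 + 2/16 + 8/16 + 4/16 + 4/16 + 2/16 + 8/16 = 30/16 = 1.875.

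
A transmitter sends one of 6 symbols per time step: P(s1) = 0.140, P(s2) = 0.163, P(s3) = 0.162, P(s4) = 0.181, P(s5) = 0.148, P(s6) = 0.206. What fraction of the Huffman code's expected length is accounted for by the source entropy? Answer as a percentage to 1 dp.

98.5%

Entropy H = −Σ p log₂ p ≈ 2.5729 bits.
Huffman merges: 7/50+37/250→36/125; 81/500+163/1000→13/40; 181/1000+103/500→387/1000; 36/125+13/40→613/1000; 387/1000+613/1000→1. L = 2613/1000 ≈ 2.6130.
Efficiency = H/L = 2.5729/2.6130 = 98.5%.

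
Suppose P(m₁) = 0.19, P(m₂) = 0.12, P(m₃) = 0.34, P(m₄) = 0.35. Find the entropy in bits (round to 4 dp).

H = −Σ pᵢ log₂ pᵢ.
−0.19·log₂(0.19) = 0.4552
−0.12·log₂(0.12) = 0.3671
−0.34·log₂(0.34) = 0.5292
−0.35·log₂(0.35) = 0.5301
Sum ≈ 1.8816 → 1.8816 bits.

1.8816 bits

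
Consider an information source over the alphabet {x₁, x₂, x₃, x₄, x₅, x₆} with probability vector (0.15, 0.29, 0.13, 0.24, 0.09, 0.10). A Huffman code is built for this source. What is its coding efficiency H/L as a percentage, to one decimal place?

Entropy H = −Σ p log₂ p ≈ 2.4501 bits.
Huffman merges: 9/100+1/10→19/100; 13/100+3/20→7/25; 19/100+6/25→43/100; 7/25+29/100→57/100; 43/100+57/100→1. L = 247/100 ≈ 2.4700.
Efficiency = H/L = 2.4501/2.4700 = 99.2%.

99.2%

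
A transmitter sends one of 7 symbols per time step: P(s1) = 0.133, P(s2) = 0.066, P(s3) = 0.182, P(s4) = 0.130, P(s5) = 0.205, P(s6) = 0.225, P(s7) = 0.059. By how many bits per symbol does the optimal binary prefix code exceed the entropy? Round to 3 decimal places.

Entropy H = −Σ p log₂ p ≈ 2.6697 bits.
Huffman merges: 59/1000+33/500→1/8; 1/8+13/100→51/200; 133/1000+91/500→63/200; 41/200+9/40→43/100; 51/200+63/200→57/100; 43/100+57/100→1. L = 539/200 ≈ 2.6950.
L − H = 2.6950 − 2.6697 = 0.025 bits.

0.025 bits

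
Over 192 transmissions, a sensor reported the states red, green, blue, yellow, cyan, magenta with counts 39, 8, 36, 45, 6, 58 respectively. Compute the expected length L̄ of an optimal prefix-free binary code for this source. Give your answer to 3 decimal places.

Probabilities are the counts divided by 192.
Repeatedly combine the two least-probable nodes; the expected code length is the sum of the merged weights.
merge 1/32 + 1/24 → 7/96
merge 7/96 + 3/16 → 25/96
merge 13/64 + 15/64 → 7/16
merge 25/96 + 29/96 → 9/16
merge 7/16 + 9/16 → 1
L = 7/96 + 25/96 + 7/16 + 9/16 + 1 = 7/3 ≈ 2.333 bits/symbol.

2.333 bits/symbol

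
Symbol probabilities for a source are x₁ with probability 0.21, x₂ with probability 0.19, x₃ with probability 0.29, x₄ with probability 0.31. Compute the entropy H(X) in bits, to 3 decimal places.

1.970 bits

H = −Σ pᵢ log₂ pᵢ.
−0.21·log₂(0.21) = 0.4728
−0.19·log₂(0.19) = 0.4552
−0.29·log₂(0.29) = 0.5179
−0.31·log₂(0.31) = 0.5238
Sum ≈ 1.9697 → 1.970 bits.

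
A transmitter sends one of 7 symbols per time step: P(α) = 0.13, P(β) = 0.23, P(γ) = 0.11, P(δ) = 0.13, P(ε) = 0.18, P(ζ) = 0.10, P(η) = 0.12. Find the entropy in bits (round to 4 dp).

2.7478 bits

H = −Σ pᵢ log₂ pᵢ.
−0.13·log₂(0.13) = 0.3826
−0.23·log₂(0.23) = 0.4877
−0.11·log₂(0.11) = 0.3503
−0.13·log₂(0.13) = 0.3826
−0.18·log₂(0.18) = 0.4453
−0.10·log₂(0.10) = 0.3322
−0.12·log₂(0.12) = 0.3671
Sum ≈ 2.7478 → 2.7478 bits.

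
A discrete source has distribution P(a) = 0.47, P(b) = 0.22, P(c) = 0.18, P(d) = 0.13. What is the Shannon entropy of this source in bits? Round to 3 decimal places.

1.820 bits

H = −Σ pᵢ log₂ pᵢ.
−0.47·log₂(0.47) = 0.5120
−0.22·log₂(0.22) = 0.4806
−0.18·log₂(0.18) = 0.4453
−0.13·log₂(0.13) = 0.3826
Sum ≈ 1.8205 → 1.820 bits.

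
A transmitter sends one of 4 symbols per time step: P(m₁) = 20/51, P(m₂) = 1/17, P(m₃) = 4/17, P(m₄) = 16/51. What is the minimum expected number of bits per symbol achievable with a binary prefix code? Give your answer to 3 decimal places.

Repeatedly combine the two least-probable nodes; the expected code length is the sum of the merged weights.
merge 1/17 + 4/17 → 5/17
merge 5/17 + 16/51 → 31/51
merge 20/51 + 31/51 → 1
L = 5/17 + 31/51 + 1 = 97/51 ≈ 1.902 bits/symbol.

1.902 bits/symbol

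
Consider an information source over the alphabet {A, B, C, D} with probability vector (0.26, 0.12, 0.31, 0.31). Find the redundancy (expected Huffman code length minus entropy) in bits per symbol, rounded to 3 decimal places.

Entropy H = −Σ p log₂ p ≈ 1.9199 bits.
Huffman merges: 3/25+13/50→19/50; 31/100+31/100→31/50; 19/50+31/50→1. L = 2 ≈ 2.0000.
L − H = 2.0000 − 1.9199 = 0.080 bits.

0.080 bits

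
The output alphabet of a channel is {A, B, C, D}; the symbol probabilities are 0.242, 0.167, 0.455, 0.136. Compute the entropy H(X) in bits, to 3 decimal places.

H = −Σ pᵢ log₂ pᵢ.
−0.242·log₂(0.242) = 0.4954
−0.167·log₂(0.167) = 0.4312
−0.455·log₂(0.455) = 0.5169
−0.136·log₂(0.136) = 0.3915
Sum ≈ 1.8349 → 1.835 bits.

1.835 bits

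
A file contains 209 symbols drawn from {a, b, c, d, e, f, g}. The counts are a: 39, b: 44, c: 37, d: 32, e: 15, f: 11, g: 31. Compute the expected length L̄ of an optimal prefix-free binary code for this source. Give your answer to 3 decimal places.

Probabilities are the counts divided by 209.
Repeatedly combine the two least-probable nodes; the expected code length is the sum of the merged weights.
merge 1/19 + 15/209 → 26/209
merge 26/209 + 31/209 → 3/11
merge 32/209 + 37/209 → 69/209
merge 39/209 + 4/19 → 83/209
merge 3/11 + 69/209 → 126/209
merge 83/209 + 126/209 → 1
L = 26/209 + 3/11 + 69/209 + 83/209 + 126/209 + 1 = 30/11 ≈ 2.727 bits/symbol.

2.727 bits/symbol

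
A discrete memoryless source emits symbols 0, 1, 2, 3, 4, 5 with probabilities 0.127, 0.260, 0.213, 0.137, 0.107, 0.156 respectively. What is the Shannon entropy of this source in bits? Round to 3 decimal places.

H = −Σ pᵢ log₂ pᵢ.
−0.127·log₂(0.127) = 0.3781
−0.260·log₂(0.260) = 0.5053
−0.213·log₂(0.213) = 0.4752
−0.137·log₂(0.137) = 0.3929
−0.107·log₂(0.107) = 0.3450
−0.156·log₂(0.156) = 0.4181
Sum ≈ 2.5146 → 2.515 bits.

2.515 bits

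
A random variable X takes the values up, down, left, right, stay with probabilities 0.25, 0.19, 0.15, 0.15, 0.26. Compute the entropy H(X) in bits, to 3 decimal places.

H = −Σ pᵢ log₂ pᵢ.
−0.25·log₂(0.25) = 0.5000
−0.19·log₂(0.19) = 0.4552
−0.15·log₂(0.15) = 0.4105
−0.15·log₂(0.15) = 0.4105
−0.26·log₂(0.26) = 0.5053
Sum ≈ 2.2816 → 2.282 bits.

2.282 bits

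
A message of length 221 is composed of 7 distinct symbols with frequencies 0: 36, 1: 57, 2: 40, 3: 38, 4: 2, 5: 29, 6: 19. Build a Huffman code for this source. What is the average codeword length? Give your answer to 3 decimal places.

Probabilities are the counts divided by 221.
Repeatedly combine the two least-probable nodes; the expected code length is the sum of the merged weights.
merge 2/221 + 19/221 → 21/221
merge 21/221 + 29/221 → 50/221
merge 36/221 + 38/221 → 74/221
merge 40/221 + 50/221 → 90/221
merge 57/221 + 74/221 → 131/221
merge 90/221 + 131/221 → 1
L = 21/221 + 50/221 + 74/221 + 90/221 + 131/221 + 1 = 587/221 ≈ 2.656 bits/symbol.

2.656 bits/symbol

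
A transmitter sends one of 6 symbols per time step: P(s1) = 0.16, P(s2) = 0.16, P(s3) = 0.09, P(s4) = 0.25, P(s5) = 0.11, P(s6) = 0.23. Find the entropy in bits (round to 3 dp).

H = −Σ pᵢ log₂ pᵢ.
−0.16·log₂(0.16) = 0.4230
−0.16·log₂(0.16) = 0.4230
−0.09·log₂(0.09) = 0.3127
−0.25·log₂(0.25) = 0.5000
−0.11·log₂(0.11) = 0.3503
−0.23·log₂(0.23) = 0.4877
Sum ≈ 2.4966 → 2.497 bits.

2.497 bits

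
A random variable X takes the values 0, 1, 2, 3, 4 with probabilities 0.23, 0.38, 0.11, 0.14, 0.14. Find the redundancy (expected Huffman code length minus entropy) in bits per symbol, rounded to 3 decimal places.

Entropy H = −Σ p log₂ p ≈ 2.1626 bits.
Huffman merges: 11/100+7/50→1/4; 7/50+23/100→37/100; 1/4+37/100→31/50; 19/50+31/50→1. L = 56/25 ≈ 2.2400.
L − H = 2.2400 − 2.1626 = 0.077 bits.

0.077 bits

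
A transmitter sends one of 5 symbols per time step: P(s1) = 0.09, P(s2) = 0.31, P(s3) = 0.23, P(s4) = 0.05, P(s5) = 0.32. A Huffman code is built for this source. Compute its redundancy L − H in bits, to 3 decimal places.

0.074 bits

Entropy H = −Σ p log₂ p ≈ 2.0662 bits.
Huffman merges: 1/20+9/100→7/50; 7/50+23/100→37/100; 31/100+8/25→63/100; 37/100+63/100→1. L = 107/50 ≈ 2.1400.
L − H = 2.1400 − 2.0662 = 0.074 bits.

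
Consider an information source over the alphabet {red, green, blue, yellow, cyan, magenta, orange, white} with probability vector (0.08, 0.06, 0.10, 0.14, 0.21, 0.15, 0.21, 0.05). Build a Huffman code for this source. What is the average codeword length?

2.87 bits/symbol

Repeatedly combine the two least-probable nodes; the expected code length is the sum of the merged weights.
merge 1/20 + 3/50 → 11/100
merge 2/25 + 1/10 → 9/50
merge 11/100 + 7/50 → 1/4
merge 3/20 + 9/50 → 33/100
merge 21/100 + 21/100 → 21/50
merge 1/4 + 33/100 → 29/50
merge 21/50 + 29/50 → 1
L = 11/100 + 9/50 + 1/4 + 33/100 + 21/50 + 29/50 + 1 = 287/100 = 2.87 bits/symbol.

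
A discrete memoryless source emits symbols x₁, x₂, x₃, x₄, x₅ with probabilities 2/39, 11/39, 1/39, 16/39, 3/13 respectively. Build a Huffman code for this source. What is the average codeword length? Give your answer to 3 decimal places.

1.974 bits/symbol

Repeatedly combine the two least-probable nodes; the expected code length is the sum of the merged weights.
merge 1/39 + 2/39 → 1/13
merge 1/13 + 3/13 → 4/13
merge 11/39 + 4/13 → 23/39
merge 16/39 + 23/39 → 1
L = 1/13 + 4/13 + 23/39 + 1 = 77/39 ≈ 1.974 bits/symbol.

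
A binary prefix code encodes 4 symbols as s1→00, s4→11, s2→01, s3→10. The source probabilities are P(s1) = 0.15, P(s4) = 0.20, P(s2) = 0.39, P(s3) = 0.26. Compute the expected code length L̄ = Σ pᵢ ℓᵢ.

2 bits/symbol

L̄ = Σ pᵢ·ℓᵢ = 0.15·2 + 0.20·2 + 0.39·2 + 0.26·2 = 2 bits/symbol.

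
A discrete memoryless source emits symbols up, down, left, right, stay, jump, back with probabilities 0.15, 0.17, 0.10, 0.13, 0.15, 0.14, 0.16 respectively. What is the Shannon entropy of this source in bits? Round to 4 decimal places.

2.7906 bits

H = −Σ pᵢ log₂ pᵢ.
−0.15·log₂(0.15) = 0.4105
−0.17·log₂(0.17) = 0.4346
−0.10·log₂(0.10) = 0.3322
−0.13·log₂(0.13) = 0.3826
−0.15·log₂(0.15) = 0.4105
−0.14·log₂(0.14) = 0.3971
−0.16·log₂(0.16) = 0.4230
Sum ≈ 2.7906 → 2.7906 bits.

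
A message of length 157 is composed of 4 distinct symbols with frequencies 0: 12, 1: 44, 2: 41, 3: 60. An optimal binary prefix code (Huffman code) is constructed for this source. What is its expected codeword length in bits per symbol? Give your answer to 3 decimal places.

Probabilities are the counts divided by 157.
Repeatedly combine the two least-probable nodes; the expected code length is the sum of the merged weights.
merge 12/157 + 41/157 → 53/157
merge 44/157 + 53/157 → 97/157
merge 60/157 + 97/157 → 1
L = 53/157 + 97/157 + 1 = 307/157 ≈ 1.955 bits/symbol.

1.955 bits/symbol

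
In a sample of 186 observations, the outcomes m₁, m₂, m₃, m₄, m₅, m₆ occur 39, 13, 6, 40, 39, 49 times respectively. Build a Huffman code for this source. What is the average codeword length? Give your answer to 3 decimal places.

2.414 bits/symbol

Probabilities are the counts divided by 186.
Repeatedly combine the two least-probable nodes; the expected code length is the sum of the merged weights.
merge 1/31 + 13/186 → 19/186
merge 19/186 + 13/62 → 29/93
merge 13/62 + 20/93 → 79/186
merge 49/186 + 29/93 → 107/186
merge 79/186 + 107/186 → 1
L = 19/186 + 29/93 + 79/186 + 107/186 + 1 = 449/186 ≈ 2.414 bits/symbol.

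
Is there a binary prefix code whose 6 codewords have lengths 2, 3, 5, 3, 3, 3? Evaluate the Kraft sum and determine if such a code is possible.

With common denominator 2^5 = 32: Σ 2^(−ℓᵢ) = 8/32 + 4/32 + 1/32 + 4/32 + 4/32 + 4/32 = 25/32 = 0.78125.
Kraft's inequality requires Σ ≤ 1; here Σ = 0.78125 ≤ 1, so such a prefix code exists.

0.78125; yes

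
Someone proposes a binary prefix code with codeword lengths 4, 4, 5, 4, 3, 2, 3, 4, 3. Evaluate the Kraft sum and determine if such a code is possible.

With common denominator 2^5 = 32: Σ 2^(−ℓᵢ) = 2/32 + 2/32 + 1/32 + 2/32 + 4/32 + 8/32 + 4/32 + 2/32 + 4/32 = 29/32 = 0.90625.
Kraft's inequality requires Σ ≤ 1; here Σ = 0.90625 ≤ 1, so such a prefix code exists.

0.90625; yes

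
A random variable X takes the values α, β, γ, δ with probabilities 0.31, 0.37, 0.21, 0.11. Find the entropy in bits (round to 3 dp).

1.878 bits

H = −Σ pᵢ log₂ pᵢ.
−0.31·log₂(0.31) = 0.5238
−0.37·log₂(0.37) = 0.5307
−0.21·log₂(0.21) = 0.4728
−0.11·log₂(0.11) = 0.3503
Sum ≈ 1.8776 → 1.878 bits.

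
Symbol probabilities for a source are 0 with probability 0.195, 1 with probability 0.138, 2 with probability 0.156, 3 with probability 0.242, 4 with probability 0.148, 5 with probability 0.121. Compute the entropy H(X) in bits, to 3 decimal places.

2.544 bits

H = −Σ pᵢ log₂ pᵢ.
−0.195·log₂(0.195) = 0.4599
−0.138·log₂(0.138) = 0.3943
−0.156·log₂(0.156) = 0.4181
−0.242·log₂(0.242) = 0.4954
−0.148·log₂(0.148) = 0.4079
−0.121·log₂(0.121) = 0.3687
Sum ≈ 2.5443 → 2.544 bits.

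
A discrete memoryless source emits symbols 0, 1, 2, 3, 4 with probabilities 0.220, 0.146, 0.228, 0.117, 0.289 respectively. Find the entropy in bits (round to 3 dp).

H = −Σ pᵢ log₂ pᵢ.
−0.220·log₂(0.220) = 0.4806
−0.146·log₂(0.146) = 0.4053
−0.228·log₂(0.228) = 0.4863
−0.117·log₂(0.117) = 0.3622
−0.289·log₂(0.289) = 0.5176
Sum ≈ 2.2519 → 2.252 bits.

2.252 bits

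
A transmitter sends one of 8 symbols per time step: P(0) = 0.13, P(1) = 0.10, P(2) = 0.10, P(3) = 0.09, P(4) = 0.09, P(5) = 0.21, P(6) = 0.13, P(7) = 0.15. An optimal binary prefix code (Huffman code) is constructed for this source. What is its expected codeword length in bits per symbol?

2.97 bits/symbol

Repeatedly combine the two least-probable nodes; the expected code length is the sum of the merged weights.
merge 9/100 + 9/100 → 9/50
merge 1/10 + 1/10 → 1/5
merge 13/100 + 13/100 → 13/50
merge 3/20 + 9/50 → 33/100
merge 1/5 + 21/100 → 41/100
merge 13/50 + 33/100 → 59/100
merge 41/100 + 59/100 → 1
L = 9/50 + 1/5 + 13/50 + 33/100 + 41/100 + 59/100 + 1 = 297/100 = 2.97 bits/symbol.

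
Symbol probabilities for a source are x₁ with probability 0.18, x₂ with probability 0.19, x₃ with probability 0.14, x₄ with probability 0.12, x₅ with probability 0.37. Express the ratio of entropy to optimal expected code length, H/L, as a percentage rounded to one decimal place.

97.1%

Entropy H = −Σ p log₂ p ≈ 2.1954 bits.
Huffman merges: 3/25+7/50→13/50; 9/50+19/100→37/100; 13/50+37/100→63/100; 37/100+63/100→1. L = 113/50 ≈ 2.2600.
Efficiency = H/L = 2.1954/2.2600 = 97.1%.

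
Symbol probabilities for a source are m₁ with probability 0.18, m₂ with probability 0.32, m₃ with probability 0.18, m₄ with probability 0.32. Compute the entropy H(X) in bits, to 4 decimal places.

1.9427 bits

H = −Σ pᵢ log₂ pᵢ.
−0.18·log₂(0.18) = 0.4453
−0.32·log₂(0.32) = 0.5260
−0.18·log₂(0.18) = 0.4453
−0.32·log₂(0.32) = 0.5260
Sum ≈ 1.9427 → 1.9427 bits.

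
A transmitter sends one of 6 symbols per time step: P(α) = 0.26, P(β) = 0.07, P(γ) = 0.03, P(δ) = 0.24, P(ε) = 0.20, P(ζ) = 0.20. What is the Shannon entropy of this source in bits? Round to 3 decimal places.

H = −Σ pᵢ log₂ pᵢ.
−0.26·log₂(0.26) = 0.5053
−0.07·log₂(0.07) = 0.2686
−0.03·log₂(0.03) = 0.1518
−0.24·log₂(0.24) = 0.4941
−0.20·log₂(0.20) = 0.4644
−0.20·log₂(0.20) = 0.4644
Sum ≈ 2.3485 → 2.349 bits.

2.349 bits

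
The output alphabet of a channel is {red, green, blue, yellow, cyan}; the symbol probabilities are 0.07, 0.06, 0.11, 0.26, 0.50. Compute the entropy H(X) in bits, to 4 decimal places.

1.8677 bits

H = −Σ pᵢ log₂ pᵢ.
−0.07·log₂(0.07) = 0.2686
−0.06·log₂(0.06) = 0.2435
−0.11·log₂(0.11) = 0.3503
−0.26·log₂(0.26) = 0.5053
−0.50·log₂(0.50) = 0.5000
Sum ≈ 1.8677 → 1.8677 bits.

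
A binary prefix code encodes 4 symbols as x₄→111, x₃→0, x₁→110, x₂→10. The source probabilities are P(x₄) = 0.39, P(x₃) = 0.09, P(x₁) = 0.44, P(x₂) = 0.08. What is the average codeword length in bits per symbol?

2.74 bits/symbol

L̄ = Σ pᵢ·ℓᵢ = 0.39·3 + 0.09·1 + 0.44·3 + 0.08·2 = 2.74 bits/symbol.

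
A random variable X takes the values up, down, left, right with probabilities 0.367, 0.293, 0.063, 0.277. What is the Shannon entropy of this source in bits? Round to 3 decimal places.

1.814 bits

H = −Σ pᵢ log₂ pᵢ.
−0.367·log₂(0.367) = 0.5307
−0.293·log₂(0.293) = 0.5189
−0.063·log₂(0.063) = 0.2513
−0.277·log₂(0.277) = 0.5130
Sum ≈ 1.8139 → 1.814 bits.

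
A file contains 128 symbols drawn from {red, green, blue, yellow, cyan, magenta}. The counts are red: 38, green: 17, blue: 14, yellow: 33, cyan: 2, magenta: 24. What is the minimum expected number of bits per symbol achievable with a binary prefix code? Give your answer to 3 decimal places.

2.383 bits/symbol

Probabilities are the counts divided by 128.
Repeatedly combine the two least-probable nodes; the expected code length is the sum of the merged weights.
merge 1/64 + 7/64 → 1/8
merge 1/8 + 17/128 → 33/128
merge 3/16 + 33/128 → 57/128
merge 33/128 + 19/64 → 71/128
merge 57/128 + 71/128 → 1
L = 1/8 + 33/128 + 57/128 + 71/128 + 1 = 305/128 ≈ 2.383 bits/symbol.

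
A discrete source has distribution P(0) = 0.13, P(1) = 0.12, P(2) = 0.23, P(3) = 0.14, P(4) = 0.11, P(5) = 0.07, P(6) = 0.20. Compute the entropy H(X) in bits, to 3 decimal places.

2.718 bits

H = −Σ pᵢ log₂ pᵢ.
−0.13·log₂(0.13) = 0.3826
−0.12·log₂(0.12) = 0.3671
−0.23·log₂(0.23) = 0.4877
−0.14·log₂(0.14) = 0.3971
−0.11·log₂(0.11) = 0.3503
−0.07·log₂(0.07) = 0.2686
−0.20·log₂(0.20) = 0.4644
Sum ≈ 2.7177 → 2.718 bits.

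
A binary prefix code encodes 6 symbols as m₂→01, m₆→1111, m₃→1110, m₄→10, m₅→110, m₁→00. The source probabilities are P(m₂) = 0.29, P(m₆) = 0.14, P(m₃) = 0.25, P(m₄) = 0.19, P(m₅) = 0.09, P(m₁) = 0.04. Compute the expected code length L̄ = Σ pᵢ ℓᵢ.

2.87 bits/symbol

L̄ = Σ pᵢ·ℓᵢ = 0.29·2 + 0.14·4 + 0.25·4 + 0.19·2 + 0.09·3 + 0.04·2 = 2.87 bits/symbol.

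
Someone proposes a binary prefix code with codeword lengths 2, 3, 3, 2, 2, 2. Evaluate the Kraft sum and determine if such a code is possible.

With common denominator 2^3 = 8: Σ 2^(−ℓᵢ) = 2/8 + 1/8 + 1/8 + 2/8 + 2/8 + 2/8 = 10/8 = 1.25.
Kraft's inequality requires Σ ≤ 1; here Σ = 1.25 > 1, so no such prefix code exists.

1.25; no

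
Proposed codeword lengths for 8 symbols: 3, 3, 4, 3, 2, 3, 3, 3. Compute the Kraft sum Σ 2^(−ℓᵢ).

1.0625

With common denominator 2^4 = 16: Σ 2^(−ℓᵢ) = 2/16 + 2/16 + 1/16 + 2/16 + 4/16 + 2/16 + 2/16 + 2/16 = 17/16 = 1.0625.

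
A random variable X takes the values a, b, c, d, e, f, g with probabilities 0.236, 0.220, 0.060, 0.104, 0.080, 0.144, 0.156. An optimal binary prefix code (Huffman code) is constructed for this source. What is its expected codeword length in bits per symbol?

2.684 bits/symbol

Repeatedly combine the two least-probable nodes; the expected code length is the sum of the merged weights.
merge 3/50 + 2/25 → 7/50
merge 13/125 + 7/50 → 61/250
merge 18/125 + 39/250 → 3/10
merge 11/50 + 59/250 → 57/125
merge 61/250 + 3/10 → 68/125
merge 57/125 + 68/125 → 1
L = 7/50 + 61/250 + 3/10 + 57/125 + 68/125 + 1 = 671/250 = 2.684 bits/symbol.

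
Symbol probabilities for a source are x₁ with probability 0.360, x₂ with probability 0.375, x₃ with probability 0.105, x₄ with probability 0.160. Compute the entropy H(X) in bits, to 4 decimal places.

H = −Σ pᵢ log₂ pᵢ.
−0.360·log₂(0.360) = 0.5306
−0.375·log₂(0.375) = 0.5306
−0.105·log₂(0.105) = 0.3414
−0.160·log₂(0.160) = 0.4230
Sum ≈ 1.8257 → 1.8257 bits.

1.8257 bits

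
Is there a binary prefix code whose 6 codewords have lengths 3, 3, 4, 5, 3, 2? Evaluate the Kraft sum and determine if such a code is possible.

0.71875; yes

With common denominator 2^5 = 32: Σ 2^(−ℓᵢ) = 4/32 + 4/32 + 2/32 + 1/32 + 4/32 + 8/32 = 23/32 = 0.71875.
Kraft's inequality requires Σ ≤ 1; here Σ = 0.71875 ≤ 1, so such a prefix code exists.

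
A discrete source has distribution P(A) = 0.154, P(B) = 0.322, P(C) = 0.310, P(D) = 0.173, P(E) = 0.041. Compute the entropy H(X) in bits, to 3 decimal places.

2.093 bits

H = −Σ pᵢ log₂ pᵢ.
−0.154·log₂(0.154) = 0.4156
−0.322·log₂(0.322) = 0.5264
−0.310·log₂(0.310) = 0.5238
−0.173·log₂(0.173) = 0.4379
−0.041·log₂(0.041) = 0.1889
Sum ≈ 2.0927 → 2.093 bits.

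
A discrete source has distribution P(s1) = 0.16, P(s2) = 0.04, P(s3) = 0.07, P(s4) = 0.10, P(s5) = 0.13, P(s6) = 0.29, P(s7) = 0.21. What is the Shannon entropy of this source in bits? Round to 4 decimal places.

H = −Σ pᵢ log₂ pᵢ.
−0.16·log₂(0.16) = 0.4230
−0.04·log₂(0.04) = 0.1858
−0.07·log₂(0.07) = 0.2686
−0.10·log₂(0.10) = 0.3322
−0.13·log₂(0.13) = 0.3826
−0.29·log₂(0.29) = 0.5179
−0.21·log₂(0.21) = 0.4728
Sum ≈ 2.5829 → 2.5829 bits.

2.5829 bits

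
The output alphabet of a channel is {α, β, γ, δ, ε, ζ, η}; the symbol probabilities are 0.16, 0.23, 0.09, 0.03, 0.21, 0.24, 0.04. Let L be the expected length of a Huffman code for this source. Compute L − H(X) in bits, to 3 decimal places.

Entropy H = −Σ p log₂ p ≈ 2.5278 bits.
Huffman merges: 3/100+1/25→7/100; 7/100+9/100→4/25; 4/25+4/25→8/25; 21/100+23/100→11/25; 6/25+8/25→14/25; 11/25+14/25→1. L = 51/20 ≈ 2.5500.
L − H = 2.5500 − 2.5278 = 0.022 bits.

0.022 bits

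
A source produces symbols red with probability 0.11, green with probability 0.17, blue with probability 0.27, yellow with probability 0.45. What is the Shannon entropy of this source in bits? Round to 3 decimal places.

H = −Σ pᵢ log₂ pᵢ.
−0.11·log₂(0.11) = 0.3503
−0.17·log₂(0.17) = 0.4346
−0.27·log₂(0.27) = 0.5100
−0.45·log₂(0.45) = 0.5184
Sum ≈ 1.8133 → 1.813 bits.

1.813 bits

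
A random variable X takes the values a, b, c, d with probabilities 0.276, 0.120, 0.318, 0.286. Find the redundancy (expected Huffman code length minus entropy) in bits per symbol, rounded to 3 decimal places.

Entropy H = −Σ p log₂ p ≈ 1.9218 bits.
Huffman merges: 3/25+69/250→99/250; 143/500+159/500→151/250; 99/250+151/250→1. L = 2 ≈ 2.0000.
L − H = 2.0000 − 1.9218 = 0.078 bits.

0.078 bits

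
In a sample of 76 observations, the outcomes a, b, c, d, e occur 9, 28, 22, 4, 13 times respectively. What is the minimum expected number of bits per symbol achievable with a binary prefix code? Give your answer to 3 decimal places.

Probabilities are the counts divided by 76.
Repeatedly combine the two least-probable nodes; the expected code length is the sum of the merged weights.
merge 1/19 + 9/76 → 13/76
merge 13/76 + 13/76 → 13/38
merge 11/38 + 13/38 → 12/19
merge 7/19 + 12/19 → 1
L = 13/76 + 13/38 + 12/19 + 1 = 163/76 ≈ 2.145 bits/symbol.

2.145 bits/symbol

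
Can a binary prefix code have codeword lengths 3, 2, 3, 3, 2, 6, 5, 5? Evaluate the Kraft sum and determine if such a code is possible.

With common denominator 2^6 = 64: Σ 2^(−ℓᵢ) = 8/64 + 16/64 + 8/64 + 8/64 + 16/64 + 1/64 + 2/64 + 2/64 = 61/64 = 0.953125.
Kraft's inequality requires Σ ≤ 1; here Σ = 0.953125 ≤ 1, so such a prefix code exists.

0.953125; yes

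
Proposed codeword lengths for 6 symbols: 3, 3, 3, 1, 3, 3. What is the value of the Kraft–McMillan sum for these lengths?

1.125

With common denominator 2^3 = 8: Σ 2^(−ℓᵢ) = 1/8 + 1/8 + 1/8 + 4/8 + 1/8 + 1/8 = 9/8 = 1.125.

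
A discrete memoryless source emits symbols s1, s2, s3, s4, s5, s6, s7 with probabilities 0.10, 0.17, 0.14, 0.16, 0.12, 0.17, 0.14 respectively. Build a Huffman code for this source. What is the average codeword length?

Repeatedly combine the two least-probable nodes; the expected code length is the sum of the merged weights.
merge 1/10 + 3/25 → 11/50
merge 7/50 + 7/50 → 7/25
merge 4/25 + 17/100 → 33/100
merge 17/100 + 11/50 → 39/100
merge 7/25 + 33/100 → 61/100
merge 39/100 + 61/100 → 1
L = 11/50 + 7/25 + 33/100 + 39/100 + 61/100 + 1 = 283/100 = 2.83 bits/symbol.

2.83 bits/symbol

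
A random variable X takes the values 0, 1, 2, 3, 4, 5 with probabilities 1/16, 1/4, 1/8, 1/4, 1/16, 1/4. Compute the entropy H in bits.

2.375 bits

Each probability is a power of 1/2, so log₂(1/p) is an integer.
H = Σ p·log₂(1/p) = 1/16·4 + 1/4·2 + 1/8·3 + 1/4·2 + 1/16·4 + 1/4·2 = 2.375 bits.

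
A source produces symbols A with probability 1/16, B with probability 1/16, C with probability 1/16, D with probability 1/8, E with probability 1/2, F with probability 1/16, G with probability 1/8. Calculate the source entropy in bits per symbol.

2.25 bits

Each probability is a power of 1/2, so log₂(1/p) is an integer.
H = Σ p·log₂(1/p) = 1/16·4 + 1/16·4 + 1/16·4 + 1/8·3 + 1/2·1 + 1/16·4 + 1/8·3 = 2.25 bits.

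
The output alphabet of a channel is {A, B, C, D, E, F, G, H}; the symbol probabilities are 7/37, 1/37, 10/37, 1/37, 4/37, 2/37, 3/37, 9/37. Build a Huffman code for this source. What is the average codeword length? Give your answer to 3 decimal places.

2.649 bits/symbol

Repeatedly combine the two least-probable nodes; the expected code length is the sum of the merged weights.
merge 1/37 + 1/37 → 2/37
merge 2/37 + 2/37 → 4/37
merge 3/37 + 4/37 → 7/37
merge 4/37 + 7/37 → 11/37
merge 7/37 + 9/37 → 16/37
merge 10/37 + 11/37 → 21/37
merge 16/37 + 21/37 → 1
L = 2/37 + 4/37 + 7/37 + 11/37 + 16/37 + 21/37 + 1 = 98/37 ≈ 2.649 bits/symbol.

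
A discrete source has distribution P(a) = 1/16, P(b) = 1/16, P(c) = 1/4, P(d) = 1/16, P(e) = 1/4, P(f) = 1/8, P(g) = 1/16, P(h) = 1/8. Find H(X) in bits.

Each probability is a power of 1/2, so log₂(1/p) is an integer.
H = Σ p·log₂(1/p) = 1/16·4 + 1/16·4 + 1/4·2 + 1/16·4 + 1/4·2 + 1/8·3 + 1/16·4 + 1/8·3 = 2.75 bits.

2.75 bits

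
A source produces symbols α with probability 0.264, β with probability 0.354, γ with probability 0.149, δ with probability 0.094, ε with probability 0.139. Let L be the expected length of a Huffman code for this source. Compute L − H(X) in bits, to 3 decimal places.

Entropy H = −Σ p log₂ p ≈ 2.1632 bits.
Huffman merges: 47/500+139/1000→233/1000; 149/1000+233/1000→191/500; 33/125+177/500→309/500; 191/500+309/500→1. L = 2233/1000 ≈ 2.2330.
L − H = 2.2330 − 2.1632 = 0.070 bits.

0.070 bits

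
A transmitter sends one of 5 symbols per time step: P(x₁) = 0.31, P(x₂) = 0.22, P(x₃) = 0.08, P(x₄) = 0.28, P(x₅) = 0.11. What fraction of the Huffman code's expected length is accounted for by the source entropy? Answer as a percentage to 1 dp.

Entropy H = −Σ p log₂ p ≈ 2.1604 bits.
Huffman merges: 2/25+11/100→19/100; 19/100+11/50→41/100; 7/25+31/100→59/100; 41/100+59/100→1. L = 219/100 ≈ 2.1900.
Efficiency = H/L = 2.1604/2.1900 = 98.6%.

98.6%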